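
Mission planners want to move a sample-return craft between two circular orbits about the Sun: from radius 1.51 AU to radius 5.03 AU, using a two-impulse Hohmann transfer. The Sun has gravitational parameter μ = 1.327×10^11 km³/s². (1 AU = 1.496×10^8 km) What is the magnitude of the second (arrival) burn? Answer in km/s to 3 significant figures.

In km: r₁ = 1.51 × 1.496×10^8 = 2.25896×10^8 km; r₂ = 5.03 × 1.496×10^8 = 7.52488×10^8 km.
Transfer-ellipse semi-major axis a_t = (r₁ + r₂)/2 = (2.25896×10^8 + 7.52488×10^8)/2 = 4.89192×10^8 km.
Circular speed at r = 7.52488×10^8 km: v_c = √(μ/r) = 13.28 km/s.
Transfer-orbit speed at the same r (vis-viva, a = a_t): v_t = √[μ(2/r − 1/a_t)] = 9.024 km/s.
Δv₂ = |v_t − v_c| = |9.024 − 13.28| = 4.256 km/s.

Δv₂ = 4.26 km/s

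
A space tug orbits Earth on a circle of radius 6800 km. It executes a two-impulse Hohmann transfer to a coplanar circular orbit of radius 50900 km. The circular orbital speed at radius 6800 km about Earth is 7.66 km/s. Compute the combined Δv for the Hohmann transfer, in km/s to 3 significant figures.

Δv = 3.96 km/s

From the circular-orbit relation v² = μ/r at r = 6800 km: μ = v²r = (7.66)² × 6800 = 3.98994×10^5 km³/s².
Transfer-ellipse semi-major axis a_t = (r₁ + r₂)/2 = (6800 + 50900)/2 = 28850 km.
At r₁ the circular-orbit speed is v₁ = √(μ/r₁) = 7.66000 km/s.
Transfer-orbit speed at r₁ (vis-viva equation): v_p = √[μ(2/r₁ − 1/a_t)] = 10.1745 km/s.
First burn Δv₁ = |v_p − v₁| = 2.5145 km/s.
Circular speed at r₂: v₂ = √(μ/r₂) = 2.7998 km/s.
Transfer-orbit speed at r₂: v_a = √[μ(2/r₂ − 1/a_t)] = 1.3593 km/s.
Second burn Δv₂ = |v₂ − v_a| = 1.4405 km/s.
Δv = Δv₁ + Δv₂ = 2.5145 + 1.4405 = 3.955 km/s.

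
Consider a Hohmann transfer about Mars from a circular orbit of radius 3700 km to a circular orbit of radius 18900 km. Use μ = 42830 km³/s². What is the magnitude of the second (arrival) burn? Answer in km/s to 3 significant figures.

Semi-major axis of the transfer orbit: a_t = (3700 + 18900)/2 = 11300 km.
Circular speed at r = 18900 km: v_c = √(μ/r) = 1.5054 km/s.
Vis-viva on the transfer ellipse at r = 18900 km gives v_t = √[μ(2/r − 1/a_t)] = 0.86140 km/s.
Δv₂ = |v_t − v_c| = |0.86140 − 1.5054| = 0.6440 km/s.

Δv₂ = 0.644 km/s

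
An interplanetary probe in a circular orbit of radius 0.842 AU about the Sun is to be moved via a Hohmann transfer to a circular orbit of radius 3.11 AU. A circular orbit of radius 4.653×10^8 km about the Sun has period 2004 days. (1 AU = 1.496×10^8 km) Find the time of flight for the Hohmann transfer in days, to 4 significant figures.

From Kepler's third law T² = 4π²r³/μ at r = 4.653×10^8 km, T = 2004 days = 2004 × 86400 s = 1.731456×10^8 s: μ = 4π²r³/T² = 1.32659×10^11 km³/s².
In km: r₁ = 0.842 × 1.496×10^8 = 1.259632×10^8 km; r₂ = 3.11 × 1.496×10^8 = 4.65256×10^8 km.
The Hohmann ellipse has a_t = (r₁ + r₂)/2 = 2.956096×10^8 km.
Half the transfer-orbit period gives t = π√(a_t³/μ) = 4.384×10^7 s.
Converting: 4.384×10^7 s ÷ 86400 s/day = 507.4 days.

t = 507.4 days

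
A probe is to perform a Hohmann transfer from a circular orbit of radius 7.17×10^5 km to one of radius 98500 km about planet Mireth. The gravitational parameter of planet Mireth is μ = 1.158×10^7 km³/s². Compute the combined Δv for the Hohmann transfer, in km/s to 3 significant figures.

Transfer-ellipse semi-major axis a_t = (r₁ + r₂)/2 = (7.170×10^5 + 98500)/2 = 4.0775×10^5 km.
At r₁ the circular-orbit speed is v₁ = √(μ/r₁) = 4.019 km/s.
Transfer-orbit speed at r₁ (v² = μ(2/r − 1/a)): v_a = √[μ(2/r₁ − 1/a_t)] = 1.975 km/s.
First burn Δv₁ = |v_a − v₁| = 2.044 km/s.
Circular speed at r₂: v₂ = √(μ/r₂) = 10.843 km/s.
Transfer-orbit speed at r₂: v_p = √[μ(2/r₂ − 1/a_t)] = 14.378 km/s.
Second burn Δv₂ = |v₂ − v_p| = 3.535 km/s.
Total Δv = Δv₁ + Δv₂ = 5.579 km/s.

Δv = 5.58 km/s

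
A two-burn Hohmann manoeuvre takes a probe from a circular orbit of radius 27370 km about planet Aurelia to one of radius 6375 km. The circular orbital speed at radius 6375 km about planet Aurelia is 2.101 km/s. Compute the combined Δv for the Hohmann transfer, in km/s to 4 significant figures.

From the circular-orbit relation v² = μ/r at r = 6375 km: μ = v²r = (2.101)² × 6375 = 28140.5 km³/s².
Transfer-ellipse semi-major axis a_t = (r₁ + r₂)/2 = (27370 + 6375)/2 = 16872.5 km.
At r₁ the circular-orbit speed is v₁ = √(μ/r₁) = 1.014 km/s.
Transfer-orbit speed at r₁ (v² = μ(2/r − 1/a)): v_a = √[μ(2/r₁ − 1/a_t)] = 0.6233 km/s.
First burn Δv₁ = |v_a − v₁| = 0.3907 km/s.
At r₂, v₂ = √(μ/r₂) = 2.1010 km/s.
Transfer-orbit speed at r₂: v_p = √[μ(2/r₂ − 1/a_t)] = 2.6759 km/s.
Second burn Δv₂ = |v₂ − v_p| = 0.5749 km/s.
Total Δv = Δv₁ + Δv₂ = 0.9656 km/s.

Δv = 0.9656 km/s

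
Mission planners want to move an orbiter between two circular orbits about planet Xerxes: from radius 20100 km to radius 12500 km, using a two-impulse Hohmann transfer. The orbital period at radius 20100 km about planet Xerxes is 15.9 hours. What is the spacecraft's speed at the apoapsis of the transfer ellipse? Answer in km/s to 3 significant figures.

From Kepler's third law T² = 4π²r³/μ at r = 20100 km, T = 15.9 hours = 15.9 × 3600 s = 57240 s: μ = 4π²r³/T² = 97847.3 km³/s².
Transfer-ellipse semi-major axis a_t = (r₁ + r₂)/2 = (20100 + 12500)/2 = 16300 km.
The apoapsis of the transfer ellipse is at r = 20100 km.
From the vis-viva equation, v = √[μ(2/r − 1/a_t)] = 1.932 km/s.

v = 1.93 km/s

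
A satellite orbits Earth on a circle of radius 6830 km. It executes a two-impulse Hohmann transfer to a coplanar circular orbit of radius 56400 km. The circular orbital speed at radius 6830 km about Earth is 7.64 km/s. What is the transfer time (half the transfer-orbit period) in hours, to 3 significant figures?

t = 7.77 hours

From the circular-orbit relation v² = μ/r at r = 6830 km: μ = v²r = (7.64)² × 6830 = 3.98664×10^5 km³/s².
Transfer-ellipse semi-major axis a_t = (r₁ + r₂)/2 = (6830 + 56400)/2 = 31615 km.
By Kepler's third law the transfer-orbit period is T = 2π√(a_t³/μ), so t = T/2 = 27970 s.
Converting: 27970 s ÷ 3600 s/hour = 7.77 hours.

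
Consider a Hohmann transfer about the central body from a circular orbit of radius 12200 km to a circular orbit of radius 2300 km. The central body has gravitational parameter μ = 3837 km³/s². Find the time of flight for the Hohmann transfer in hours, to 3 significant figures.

t = 8.70 hours

Semi-major axis of the transfer orbit: a_t = (12200 + 2300)/2 = 7250 km.
By Kepler's third law the transfer-orbit period is T = 2π√(a_t³/μ), so t = T/2 = 31310 s.
Converting: 31310 s ÷ 3600 s/hour = 8.70 hours.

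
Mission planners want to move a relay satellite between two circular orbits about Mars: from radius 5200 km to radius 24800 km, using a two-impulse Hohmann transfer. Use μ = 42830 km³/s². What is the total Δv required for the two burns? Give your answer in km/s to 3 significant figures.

Δv = 1.36 km/s

Transfer-ellipse semi-major axis a_t = (r₁ + r₂)/2 = (5200 + 24800)/2 = 15000 km.
At r₁ the circular-orbit speed is v₁ = √(μ/r₁) = 2.8699 km/s.
On the transfer ellipse at r₁, v² = μ(2/r − 1/a) gives v_p = √[μ(2/r₁ − 1/a_t)] = 3.6902 km/s.
First burn Δv₁ = |v_p − v₁| = 0.8203 km/s.
Circular speed at r₂: v₂ = √(μ/r₂) = 1.3142 km/s.
Transfer-orbit speed at r₂: v_a = √[μ(2/r₂ − 1/a_t)] = 0.77376 km/s.
Second burn Δv₂ = |v₂ − v_a| = 0.5404 km/s.
Total Δv = Δv₁ + Δv₂ = 1.361 km/s.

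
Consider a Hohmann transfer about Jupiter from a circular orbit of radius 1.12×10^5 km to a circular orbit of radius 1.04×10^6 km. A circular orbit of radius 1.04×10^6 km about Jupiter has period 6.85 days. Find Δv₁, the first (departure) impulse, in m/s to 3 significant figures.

Δv₁ = 11600 m/s

From Kepler's third law T² = 4π²r³/μ at r = 1.04×10^6 km, T = 6.85 days = 6.85 × 86400 s = 5.9184×10^5 s: μ = 4π²r³/T² = 1.26780×10^8 km³/s².
Semi-major axis of the transfer orbit: a_t = (1.120×10^5 + 1.040×10^6)/2 = 5.760×10^5 km.
On the circular orbit at r = 1.120×10^5 km, v_c = √(μ/r) = 33.645 km/s.
Vis-viva on the transfer ellipse at r = 1.120×10^5 km gives v_t = √[μ(2/r − 1/a_t)] = 45.209 km/s.
Δv₁ = |v_t − v_c| = |45.209 − 33.645| = 11.56 km/s.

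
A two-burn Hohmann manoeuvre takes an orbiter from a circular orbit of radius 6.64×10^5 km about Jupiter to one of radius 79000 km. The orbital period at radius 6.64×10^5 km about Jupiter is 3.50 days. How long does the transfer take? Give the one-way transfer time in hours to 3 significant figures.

From Kepler's third law T² = 4π²r³/μ at r = 6.64×10^5 km, T = 3.50 days = 3.50 × 86400 s = 3.024×10^5 s: μ = 4π²r³/T² = 1.26386×10^8 km³/s².
Semi-major axis of the transfer orbit: a_t = (6.640×10^5 + 79000)/2 = 3.715×10^5 km.
Half the transfer-orbit period gives t = π√(a_t³/μ) = 63280 s.
Converting: 63280 s ÷ 3600 s/hour = 17.6 hours.

t = 17.6 hours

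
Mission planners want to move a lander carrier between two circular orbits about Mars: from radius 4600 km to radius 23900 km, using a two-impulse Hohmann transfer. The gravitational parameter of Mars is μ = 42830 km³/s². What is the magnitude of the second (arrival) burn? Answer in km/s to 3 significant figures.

Transfer-ellipse semi-major axis a_t = (r₁ + r₂)/2 = (4600 + 23900)/2 = 14250 km.
Circular speed at r = 23900 km: v_c = √(μ/r) = 1.3387 km/s.
Transfer-orbit speed at the same r (vis-viva, a = a_t): v_t = √[μ(2/r − 1/a_t)] = 0.76058 km/s.
Δv₂ = |v_t − v_c| = |0.76058 − 1.3387| = 0.5781 km/s.

Δv₂ = 0.578 km/s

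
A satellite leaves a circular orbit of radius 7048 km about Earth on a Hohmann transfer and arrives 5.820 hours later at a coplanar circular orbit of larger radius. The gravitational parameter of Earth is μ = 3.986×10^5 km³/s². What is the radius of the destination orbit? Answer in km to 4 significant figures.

Transfer time t = 5.820 hours = 20952 s, and t = π√(a_t³/μ).
So a_t = (μ t²/π²)^(1/3) = (3.986×10^5 × (20952)² / π²)^(1/3) = 26075 km.
Since a_t = (r₁ + r₂)/2, r₂ = 2a_t − r₁ = 2×26075 − 7048 = 45102 km.

r₂ = 45100 km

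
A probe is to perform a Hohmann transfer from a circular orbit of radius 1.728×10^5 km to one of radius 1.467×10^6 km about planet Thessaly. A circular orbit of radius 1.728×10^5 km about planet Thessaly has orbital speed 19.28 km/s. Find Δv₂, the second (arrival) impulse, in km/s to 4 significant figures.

From the circular-orbit relation v² = μ/r at r = 1.728×10^5 km: μ = v²r = (19.28)² × 1.728×10^5 = 6.42329×10^7 km³/s².
The Hohmann ellipse has a_t = (r₁ + r₂)/2 = 8.199×10^5 km.
Circular speed at r = 1.467×10^6 km: v_c = √(μ/r) = 6.617 km/s.
Vis-viva on the transfer ellipse at r = 1.467×10^6 km gives v_t = √[μ(2/r − 1/a_t)] = 3.038 km/s.
Δv₂ = |v_t − v_c| = |3.038 − 6.617| = 3.579 km/s.

Δv₂ = 3.579 km/s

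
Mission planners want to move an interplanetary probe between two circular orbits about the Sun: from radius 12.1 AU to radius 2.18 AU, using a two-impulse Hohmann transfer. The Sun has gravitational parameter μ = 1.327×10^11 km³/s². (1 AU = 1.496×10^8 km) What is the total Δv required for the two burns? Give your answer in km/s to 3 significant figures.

In km: r₁ = 12.1 × 1.496×10^8 = 1.81016×10^9 km; r₂ = 2.18 × 1.496×10^8 = 3.26128×10^8 km.
Transfer-ellipse semi-major axis a_t = (r₁ + r₂)/2 = (1.81016×10^9 + 3.26128×10^8)/2 = 1.068144×10^9 km.
At r₁ the circular-orbit speed is v₁ = √(μ/r₁) = 8.562 km/s.
Transfer-orbit speed at r₁ (vis-viva equation): v_a = √[μ(2/r₁ − 1/a_t)] = 4.731 km/s.
First burn Δv₁ = |v_a − v₁| = 3.831 km/s.
Circular speed at r₂: v₂ = √(μ/r₂) = 20.1716 km/s.
Transfer-orbit speed at r₂: v_p = √[μ(2/r₂ − 1/a_t)] = 26.2594 km/s.
Second burn Δv₂ = |v₂ − v_p| = 6.088 km/s.
Δv = Δv₁ + Δv₂ = 3.831 + 6.088 = 9.919 km/s.

Δv = 9.92 km/s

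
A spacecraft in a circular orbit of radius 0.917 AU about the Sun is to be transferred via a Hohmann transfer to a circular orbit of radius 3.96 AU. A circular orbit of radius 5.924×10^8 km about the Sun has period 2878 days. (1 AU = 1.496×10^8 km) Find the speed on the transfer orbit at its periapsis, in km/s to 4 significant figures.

v = 39.64 km/s

From Kepler's third law T² = 4π²r³/μ at r = 5.924×10^8 km, T = 2878 days = 2878 × 86400 s = 2.486592×10^8 s: μ = 4π²r³/T² = 1.32738×10^11 km³/s².
In km: r₁ = 0.917 × 1.496×10^8 = 1.371832×10^8 km; r₂ = 3.96 × 1.496×10^8 = 5.92416×10^8 km.
The Hohmann ellipse has a_t = (r₁ + r₂)/2 = 3.647996×10^8 km.
The periapsis of the transfer ellipse is at r = 1.371832×10^8 km.
From the vis-viva equation, v = √[μ(2/r − 1/a_t)] = 39.64 km/s.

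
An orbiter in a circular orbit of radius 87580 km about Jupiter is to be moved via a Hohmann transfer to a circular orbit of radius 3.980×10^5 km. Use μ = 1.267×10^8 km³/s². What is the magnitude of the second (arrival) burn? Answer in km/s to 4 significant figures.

Transfer-ellipse semi-major axis a_t = (r₁ + r₂)/2 = (87580 + 3.980×10^5)/2 = 2.4279×10^5 km.
On the circular orbit at r = 3.980×10^5 km, v_c = √(μ/r) = 17.842 km/s.
Vis-viva on the transfer ellipse at r = 3.980×10^5 km gives v_t = √[μ(2/r − 1/a_t)] = 10.716 km/s.
Δv₂ = |v_t − v_c| = |10.716 − 17.842| = 7.126 km/s.

Δv₂ = 7.126 km/s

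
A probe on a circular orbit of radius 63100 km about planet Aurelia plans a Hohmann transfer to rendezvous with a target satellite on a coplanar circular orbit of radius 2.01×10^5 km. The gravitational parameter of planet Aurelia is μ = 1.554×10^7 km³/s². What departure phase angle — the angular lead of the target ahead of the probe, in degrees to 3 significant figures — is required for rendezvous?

Semi-major axis of the transfer orbit: a_t = (63100 + 2.010×10^5)/2 = 1.3205×10^5 km.
The half-period of the transfer ellipse is t = π√(a_t³/μ) = 38241.24 s.
The target's mean motion on its circular orbit is ω₂ = √(μ/r₂³) = 4.374530×10^-5 rad/s.
Angle swept by the target during transfer: ω₂·t = 1.672875 rad = 95.849°.
The probe traverses 180° on the transfer ellipse, so the target must lead by 180° − 95.849° = 84.2°.

φ = 84.2°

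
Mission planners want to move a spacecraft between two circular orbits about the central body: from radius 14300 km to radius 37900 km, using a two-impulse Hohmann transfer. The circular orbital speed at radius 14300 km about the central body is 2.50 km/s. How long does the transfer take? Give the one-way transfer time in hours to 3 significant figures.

t = 12.3 hours

From the circular-orbit relation v² = μ/r at r = 14300 km: μ = v²r = (2.50)² × 14300 = 89375.0 km³/s².
The Hohmann ellipse has a_t = (r₁ + r₂)/2 = 26100 km.
By Kepler's third law the transfer-orbit period is T = 2π√(a_t³/μ), so t = T/2 = 44310 s.
Converting: 44310 s ÷ 3600 s/hour = 12.3 hours.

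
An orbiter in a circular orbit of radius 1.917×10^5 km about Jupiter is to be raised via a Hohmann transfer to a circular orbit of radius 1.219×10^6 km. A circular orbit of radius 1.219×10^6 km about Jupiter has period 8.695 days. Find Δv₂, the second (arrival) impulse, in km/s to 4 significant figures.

Δv₂ = 4.880 km/s

From Kepler's third law T² = 4π²r³/μ at r = 1.219×10^6 km, T = 8.695 days = 8.695 × 86400 s = 7.51248×10^5 s: μ = 4π²r³/T² = 1.26708×10^8 km³/s².
Transfer-ellipse semi-major axis a_t = (r₁ + r₂)/2 = (1.917×10^5 + 1.219×10^6)/2 = 7.0535×10^5 km.
Circular speed at r = 1.219×10^6 km: v_c = √(μ/r) = 10.195 km/s.
Vis-viva on the transfer ellipse at r = 1.219×10^6 km gives v_t = √[μ(2/r − 1/a_t)] = 5.3151 km/s.
Δv₂ = |v_t − v_c| = |5.3151 − 10.195| = 4.880 km/s.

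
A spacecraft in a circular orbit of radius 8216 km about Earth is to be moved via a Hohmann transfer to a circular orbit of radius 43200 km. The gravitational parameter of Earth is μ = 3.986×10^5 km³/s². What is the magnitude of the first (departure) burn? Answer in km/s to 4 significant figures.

Semi-major axis of the transfer orbit: a_t = (8216 + 43200)/2 = 25708 km.
Circular speed at r = 8216 km: v_c = √(μ/r) = 6.965 km/s.
Vis-viva on the transfer ellipse at r = 8216 km gives v_t = √[μ(2/r − 1/a_t)] = 9.029 km/s.
Δv₁ = |v_t − v_c| = |9.029 − 6.965| = 2.064 km/s.

Δv₁ = 2.064 km/s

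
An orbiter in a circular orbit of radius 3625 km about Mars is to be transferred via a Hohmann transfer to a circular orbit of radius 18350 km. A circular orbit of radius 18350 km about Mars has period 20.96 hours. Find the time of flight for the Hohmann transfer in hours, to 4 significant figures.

From Kepler's third law T² = 4π²r³/μ at r = 18350 km, T = 20.96 hours = 20.96 × 3600 s = 75456 s: μ = 4π²r³/T² = 42843.1 km³/s².
Semi-major axis of the transfer orbit: a_t = (3625 + 18350)/2 = 10987.5 km.
Transfer time t = π√(a_t³/μ) = π√((10987.5)³ / 42843.1) = 17480 s.
Converting: 17480 s ÷ 3600 s/hour = 4.856 hours.

t = 4.856 hours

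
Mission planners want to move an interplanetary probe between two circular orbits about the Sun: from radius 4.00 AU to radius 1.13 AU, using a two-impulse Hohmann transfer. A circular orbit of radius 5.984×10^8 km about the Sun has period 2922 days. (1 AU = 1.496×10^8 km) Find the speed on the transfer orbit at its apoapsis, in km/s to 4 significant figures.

From Kepler's third law T² = 4π²r³/μ at r = 5.984×10^8 km, T = 2922 days = 2922 × 86400 s = 2.524608×10^8 s: μ = 4π²r³/T² = 1.32723×10^11 km³/s².
In km: r₁ = 4.00 × 1.496×10^8 = 5.984×10^8 km; r₂ = 1.13 × 1.496×10^8 = 1.69048×10^8 km.
The Hohmann ellipse has a_t = (r₁ + r₂)/2 = 3.83724×10^8 km.
At apoapsis, r = 5.984×10^8 km.
Vis-viva: v = √[μ(2/r − 1/a_t)] = √[1.32723×10^11 × (2/5.984×10^8 − 1/3.83724×10^8)] = 9.885 km/s.

v = 9.885 km/s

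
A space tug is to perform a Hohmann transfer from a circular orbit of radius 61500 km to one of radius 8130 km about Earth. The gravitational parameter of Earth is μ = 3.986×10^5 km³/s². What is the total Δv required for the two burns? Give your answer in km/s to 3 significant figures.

Δv = 3.62 km/s

Transfer-ellipse semi-major axis a_t = (r₁ + r₂)/2 = (61500 + 8130)/2 = 34815 km.
At r₁ the circular-orbit speed is v₁ = √(μ/r₁) = 2.546 km/s.
Transfer-orbit speed at r₁ (vis-viva equation): v_a = √[μ(2/r₁ − 1/a_t)] = 1.230 km/s.
First burn Δv₁ = |v_a − v₁| = 1.316 km/s.
At r₂, v₂ = √(μ/r₂) = 7.002 km/s.
Transfer-orbit speed at r₂: v_p = √[μ(2/r₂ − 1/a_t)] = 9.306 km/s.
Second burn Δv₂ = |v₂ − v_p| = 2.304 km/s.
Total Δv = Δv₁ + Δv₂ = 3.620 km/s.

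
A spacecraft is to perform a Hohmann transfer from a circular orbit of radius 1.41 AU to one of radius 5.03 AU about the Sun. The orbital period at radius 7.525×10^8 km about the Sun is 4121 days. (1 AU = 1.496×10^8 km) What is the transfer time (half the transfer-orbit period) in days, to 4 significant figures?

t = 1055 days

From Kepler's third law T² = 4π²r³/μ at r = 7.525×10^8 km, T = 4121 days = 4121 × 86400 s = 3.560544×10^8 s: μ = 4π²r³/T² = 1.32693×10^11 km³/s².
In km: r₁ = 1.41 × 1.496×10^8 = 2.10936×10^8 km; r₂ = 5.03 × 1.496×10^8 = 7.52488×10^8 km.
Semi-major axis of the transfer orbit: a_t = (2.10936×10^8 + 7.52488×10^8)/2 = 4.81712×10^8 km.
Transfer time t = π√(a_t³/μ) = π√((4.81712×10^8)³ / 1.32693×10^11) = 9.118×10^7 s.
Converting: 9.118×10^7 s ÷ 86400 s/day = 1055 days.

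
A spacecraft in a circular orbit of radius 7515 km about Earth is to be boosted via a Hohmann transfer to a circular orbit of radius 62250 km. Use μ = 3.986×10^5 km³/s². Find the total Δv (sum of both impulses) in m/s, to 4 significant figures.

Δv = 3802 m/s

The Hohmann ellipse has a_t = (r₁ + r₂)/2 = 34882.5 km.
At r₁ the circular-orbit speed is v₁ = √(μ/r₁) = 7.283 km/s.
Transfer-orbit speed at r₁ (v² = μ(2/r − 1/a)): v_p = √[μ(2/r₁ − 1/a_t)] = 9.729 km/s.
First burn Δv₁ = |v_p − v₁| = 2.446 km/s.
At r₂, v₂ = √(μ/r₂) = 2.5305 km/s.
Transfer-orbit speed at r₂: v_a = √[μ(2/r₂ − 1/a_t)] = 1.1745 km/s.
Second burn Δv₂ = |v₂ − v_a| = 1.356 km/s.
Δv = Δv₁ + Δv₂ = 2.446 + 1.356 = 3.802 km/s.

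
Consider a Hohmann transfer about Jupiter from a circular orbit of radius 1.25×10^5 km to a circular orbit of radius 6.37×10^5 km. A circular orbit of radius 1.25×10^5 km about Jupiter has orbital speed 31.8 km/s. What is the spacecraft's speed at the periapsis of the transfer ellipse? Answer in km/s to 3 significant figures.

From the circular-orbit relation v² = μ/r at r = 1.25×10^5 km: μ = v²r = (31.8)² × 1.25×10^5 = 1.26405×10^8 km³/s².
Transfer-ellipse semi-major axis a_t = (r₁ + r₂)/2 = (1.250×10^5 + 6.370×10^5)/2 = 3.810×10^5 km.
The periapsis of the transfer ellipse is at r = 1.250×10^5 km.
Applying v² = μ(2/r − 1/a_t): v = 41.12 km/s.

v = 41.1 km/s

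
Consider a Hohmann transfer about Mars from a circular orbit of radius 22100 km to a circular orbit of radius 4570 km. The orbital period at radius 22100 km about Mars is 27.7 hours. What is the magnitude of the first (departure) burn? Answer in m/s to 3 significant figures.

Δv₁ = 577 m/s

From Kepler's third law T² = 4π²r³/μ at r = 22100 km, T = 27.7 hours = 27.7 × 3600 s = 99720 s: μ = 4π²r³/T² = 42852.1 km³/s².
Transfer-ellipse semi-major axis a_t = (r₁ + r₂)/2 = (22100 + 4570)/2 = 13335 km.
Circular speed at r = 22100 km: v_c = √(μ/r) = 1.3925 km/s.
Vis-viva on the transfer ellipse at r = 22100 km gives v_t = √[μ(2/r − 1/a_t)] = 0.81518 km/s.
Δv₁ = |v_t − v_c| = |0.81518 − 1.3925| = 0.5773 km/s.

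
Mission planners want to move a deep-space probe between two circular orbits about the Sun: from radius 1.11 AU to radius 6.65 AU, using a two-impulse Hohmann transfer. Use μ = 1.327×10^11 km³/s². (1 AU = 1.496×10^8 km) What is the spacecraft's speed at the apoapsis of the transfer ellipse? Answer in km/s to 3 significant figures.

v = 6.18 km/s

In km: r₁ = 1.11 × 1.496×10^8 = 1.66056×10^8 km; r₂ = 6.65 × 1.496×10^8 = 9.9484×10^8 km.
Semi-major axis of the transfer orbit: a_t = (1.66056×10^8 + 9.9484×10^8)/2 = 5.80448×10^8 km.
At apoapsis, r = 9.9484×10^8 km.
From the vis-viva equation, v = √[μ(2/r − 1/a_t)] = 6.177 km/s.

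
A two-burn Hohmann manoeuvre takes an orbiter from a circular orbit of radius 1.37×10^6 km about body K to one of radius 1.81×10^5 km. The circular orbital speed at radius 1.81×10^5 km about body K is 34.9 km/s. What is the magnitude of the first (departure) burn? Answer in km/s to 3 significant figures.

From the circular-orbit relation v² = μ/r at r = 1.81×10^5 km: μ = v²r = (34.9)² × 1.81×10^5 = 2.20460×10^8 km³/s².
Transfer-ellipse semi-major axis a_t = (r₁ + r₂)/2 = (1.370×10^6 + 1.810×10^5)/2 = 7.755×10^5 km.
Circular speed at r = 1.370×10^6 km: v_c = √(μ/r) = 12.6854 km/s.
Vis-viva on the transfer ellipse at r = 1.370×10^6 km gives v_t = √[μ(2/r − 1/a_t)] = 6.12848 km/s.
Δv₁ = |v_t − v_c| = |6.12848 − 12.6854| = 6.557 km/s.

Δv₁ = 6.56 km/s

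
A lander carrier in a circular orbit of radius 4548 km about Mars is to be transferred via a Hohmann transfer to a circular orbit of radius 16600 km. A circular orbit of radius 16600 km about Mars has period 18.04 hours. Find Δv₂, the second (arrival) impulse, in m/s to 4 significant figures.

Δv₂ = 552.7 m/s

From Kepler's third law T² = 4π²r³/μ at r = 16600 km, T = 18.04 hours = 18.04 × 3600 s = 64944 s: μ = 4π²r³/T² = 42816.0 km³/s².
Semi-major axis of the transfer orbit: a_t = (4548 + 16600)/2 = 10574 km.
On the circular orbit at r = 16600 km, v_c = √(μ/r) = 1.6060 km/s.
Vis-viva on the transfer ellipse at r = 16600 km gives v_t = √[μ(2/r − 1/a_t)] = 1.0533 km/s.
Δv₂ = |v_t − v_c| = |1.0533 − 1.6060| = 0.5527 km/s.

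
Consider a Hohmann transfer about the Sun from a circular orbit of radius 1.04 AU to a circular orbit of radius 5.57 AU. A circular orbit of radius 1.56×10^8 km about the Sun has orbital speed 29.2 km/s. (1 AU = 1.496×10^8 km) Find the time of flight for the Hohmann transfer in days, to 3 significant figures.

t = 1100 days

From the circular-orbit relation v² = μ/r at r = 1.56×10^8 km: μ = v²r = (29.2)² × 1.56×10^8 = 1.33012×10^11 km³/s².
In km: r₁ = 1.04 × 1.496×10^8 = 1.55584×10^8 km; r₂ = 5.57 × 1.496×10^8 = 8.33272×10^8 km.
Transfer-ellipse semi-major axis a_t = (r₁ + r₂)/2 = (1.55584×10^8 + 8.33272×10^8)/2 = 4.94428×10^8 km.
Transfer time t = π√(a_t³/μ) = π√((4.94428×10^8)³ / 1.33012×10^11) = 9.470×10^7 s.
Converting: 9.470×10^7 s ÷ 86400 s/day = 1100 days.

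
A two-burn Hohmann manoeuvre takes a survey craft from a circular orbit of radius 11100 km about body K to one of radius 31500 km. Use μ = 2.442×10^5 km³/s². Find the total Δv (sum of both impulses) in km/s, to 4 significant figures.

Δv = 1.788 km/s

The Hohmann ellipse has a_t = (r₁ + r₂)/2 = 21300 km.
Circular speed at r₁: v₁ = √(μ/r₁) = √(2.442×10^5/11100) = 4.690 km/s.
On the transfer ellipse at r₁, v² = μ(2/r − 1/a) gives v_p = √[μ(2/r₁ − 1/a_t)] = 5.704 km/s.
First burn Δv₁ = |v_p − v₁| = 1.014 km/s.
Circular speed at r₂: v₂ = √(μ/r₂) = 2.7843 km/s.
Transfer-orbit speed at r₂: v_a = √[μ(2/r₂ − 1/a_t)] = 2.0100 km/s.
Second burn Δv₂ = |v₂ − v_a| = 0.7743 km/s.
Δv = Δv₁ + Δv₂ = 1.014 + 0.7743 = 1.788 km/s.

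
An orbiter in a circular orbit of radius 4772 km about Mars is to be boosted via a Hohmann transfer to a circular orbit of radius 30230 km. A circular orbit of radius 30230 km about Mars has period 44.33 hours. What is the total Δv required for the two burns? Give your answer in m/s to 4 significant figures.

Δv = 1510 m/s

From Kepler's third law T² = 4π²r³/μ at r = 30230 km, T = 44.33 hours = 44.33 × 3600 s = 1.59588×10^5 s: μ = 4π²r³/T² = 42822.7 km³/s².
Semi-major axis of the transfer orbit: a_t = (4772 + 30230)/2 = 17501 km.
Circular speed at r₁: v₁ = √(μ/r₁) = √(42822.7/4772) = 2.9956 km/s.
Transfer-orbit speed at r₁ (vis-viva equation): v_p = √[μ(2/r₁ − 1/a_t)] = 3.9371 km/s.
First burn Δv₁ = |v_p − v₁| = 0.9415 km/s.
Circular speed at r₂: v₂ = √(μ/r₂) = 1.1902 km/s.
Transfer-orbit speed at r₂: v_a = √[μ(2/r₂ − 1/a_t)] = 0.62149 km/s.
Second burn Δv₂ = |v₂ − v_a| = 0.5687 km/s.
Total Δv = Δv₁ + Δv₂ = 1.510 km/s.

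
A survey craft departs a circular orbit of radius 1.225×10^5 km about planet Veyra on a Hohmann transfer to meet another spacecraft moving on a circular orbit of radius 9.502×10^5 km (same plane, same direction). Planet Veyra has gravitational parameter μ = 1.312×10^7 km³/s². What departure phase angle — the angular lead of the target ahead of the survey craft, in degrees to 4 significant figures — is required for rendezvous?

φ = 103.7°

Transfer-ellipse semi-major axis a_t = (r₁ + r₂)/2 = (1.225×10^5 + 9.502×10^5)/2 = 5.3635×10^5 km.
The half-period of the transfer ellipse is t = π√(a_t³/μ) = 3.40687×10^5 s.
The target's mean motion on its circular orbit is ω₂ = √(μ/r₂³) = 3.91061×10^-6 rad/s.
Angle swept by the target during transfer: ω₂·t = 1.33229 rad = 76.33°.
The survey craft traverses 180° on the transfer ellipse, so the target must lead by 180° − 76.33° = 103.7°.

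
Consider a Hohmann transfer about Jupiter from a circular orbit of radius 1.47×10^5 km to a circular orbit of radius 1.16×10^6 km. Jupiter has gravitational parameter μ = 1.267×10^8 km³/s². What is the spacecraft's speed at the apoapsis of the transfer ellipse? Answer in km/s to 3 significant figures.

v = 4.96 km/s

Transfer-ellipse semi-major axis a_t = (r₁ + r₂)/2 = (1.470×10^5 + 1.160×10^6)/2 = 6.535×10^5 km.
At apoapsis, r = 1.160×10^6 km.
Applying v² = μ(2/r − 1/a_t): v = 4.957 km/s.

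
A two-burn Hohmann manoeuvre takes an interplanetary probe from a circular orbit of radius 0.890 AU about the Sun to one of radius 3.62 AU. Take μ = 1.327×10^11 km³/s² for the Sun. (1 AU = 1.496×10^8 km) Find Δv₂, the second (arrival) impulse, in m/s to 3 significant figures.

In km: r₁ = 0.890 × 1.496×10^8 = 1.33144×10^8 km; r₂ = 3.62 × 1.496×10^8 = 5.41552×10^8 km.
The Hohmann ellipse has a_t = (r₁ + r₂)/2 = 3.37348×10^8 km.
Circular speed at r = 5.41552×10^8 km: v_c = √(μ/r) = 15.6536 km/s.
Vis-viva on the transfer ellipse at r = 5.41552×10^8 km gives v_t = √[μ(2/r − 1/a_t)] = 9.83416 km/s.
Δv₂ = |v_t − v_c| = |9.83416 − 15.6536| = 5.819 km/s.

Δv₂ = 5820 m/s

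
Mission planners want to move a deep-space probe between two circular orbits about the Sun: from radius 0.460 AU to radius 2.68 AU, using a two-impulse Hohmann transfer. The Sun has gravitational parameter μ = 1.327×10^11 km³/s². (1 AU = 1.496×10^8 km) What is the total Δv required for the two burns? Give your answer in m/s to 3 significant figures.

In km: r₁ = 0.460 × 1.496×10^8 = 6.8816×10^7 km; r₂ = 2.68 × 1.496×10^8 = 4.00928×10^8 km.
Transfer-ellipse semi-major axis a_t = (r₁ + r₂)/2 = (6.8816×10^7 + 4.00928×10^8)/2 = 2.34872×10^8 km.
Circular speed at r₁: v₁ = √(μ/r₁) = √(1.327×10^11/6.8816×10^7) = 43.91 km/s.
Transfer-orbit speed at r₁ (vis-viva): v_p = √[μ(2/r₁ − 1/a_t)] = 57.37 km/s.
First burn Δv₁ = |v_p − v₁| = 13.460 km/s.
Circular speed at r₂: v₂ = √(μ/r₂) = 18.1929 km/s.
Transfer-orbit speed at r₂: v_a = √[μ(2/r₂ − 1/a_t)] = 9.84762 km/s.
Second burn Δv₂ = |v₂ − v_a| = 8.3453 km/s.
Δv = Δv₁ + Δv₂ = 13.460 + 8.3453 = 21.81 km/s.

Δv = 21800 m/s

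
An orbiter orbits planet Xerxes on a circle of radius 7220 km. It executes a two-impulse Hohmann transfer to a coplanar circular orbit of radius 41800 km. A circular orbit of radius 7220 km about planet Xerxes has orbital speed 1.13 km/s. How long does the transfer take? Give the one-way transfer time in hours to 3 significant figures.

From the circular-orbit relation v² = μ/r at r = 7220 km: μ = v²r = (1.13)² × 7220 = 9219.22 km³/s².
Transfer-ellipse semi-major axis a_t = (r₁ + r₂)/2 = (7220 + 41800)/2 = 24510 km.
Transfer time t = π√(a_t³/μ) = π√((24510)³ / 9219.22) = 1.256×10^5 s.
Converting: 1.256×10^5 s ÷ 3600 s/hour = 34.9 hours.

t = 34.9 hours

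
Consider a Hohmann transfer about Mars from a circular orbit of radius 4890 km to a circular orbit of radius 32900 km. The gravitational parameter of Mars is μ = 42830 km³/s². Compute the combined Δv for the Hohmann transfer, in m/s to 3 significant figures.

Semi-major axis of the transfer orbit: a_t = (4890 + 32900)/2 = 18895 km.
Circular speed at r₁: v₁ = √(μ/r₁) = √(42830/4890) = 2.9595 km/s.
On the transfer ellipse at r₁, vis-viva equation gives v_p = √[μ(2/r₁ − 1/a_t)] = 3.9052 km/s.
First burn Δv₁ = |v_p − v₁| = 0.9457 km/s.
At r₂, v₂ = √(μ/r₂) = 1.14097 km/s.
Transfer-orbit speed at r₂: v_a = √[μ(2/r₂ − 1/a_t)] = 0.580440 km/s.
Second burn Δv₂ = |v₂ − v_a| = 0.5605 km/s.
Δv = Δv₁ + Δv₂ = 0.9457 + 0.5605 = 1.506 km/s.

Δv = 1510 m/s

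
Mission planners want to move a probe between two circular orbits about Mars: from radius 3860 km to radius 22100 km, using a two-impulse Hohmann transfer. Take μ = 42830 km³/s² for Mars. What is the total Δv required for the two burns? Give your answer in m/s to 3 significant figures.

Transfer-ellipse semi-major axis a_t = (r₁ + r₂)/2 = (3860 + 22100)/2 = 12980 km.
Circular speed at r₁: v₁ = √(μ/r₁) = √(42830/3860) = 3.331 km/s.
Transfer-orbit speed at r₁ (vis-viva): v_p = √[μ(2/r₁ − 1/a_t)] = 4.346 km/s.
First burn Δv₁ = |v_p − v₁| = 1.015 km/s.
Circular speed at r₂: v₂ = √(μ/r₂) = 1.39212 km/s.
Transfer-orbit speed at r₂: v_a = √[μ(2/r₂ − 1/a_t)] = 0.759162 km/s.
Second burn Δv₂ = |v₂ − v_a| = 0.6330 km/s.
Total Δv = Δv₁ + Δv₂ = 1.648 km/s.

Δv = 1650 m/s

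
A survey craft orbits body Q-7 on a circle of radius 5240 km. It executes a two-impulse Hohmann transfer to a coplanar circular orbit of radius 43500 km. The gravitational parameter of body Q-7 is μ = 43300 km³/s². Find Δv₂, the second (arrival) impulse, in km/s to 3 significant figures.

Δv₂ = 0.535 km/s

The Hohmann ellipse has a_t = (r₁ + r₂)/2 = 24370 km.
Circular speed at r = 43500 km: v_c = √(μ/r) = 0.9977 km/s.
Transfer-orbit speed at the same r (vis-viva, a = a_t): v_t = √[μ(2/r − 1/a_t)] = 0.4626 km/s.
Δv₂ = |v_t − v_c| = |0.4626 − 0.9977| = 0.5351 km/s.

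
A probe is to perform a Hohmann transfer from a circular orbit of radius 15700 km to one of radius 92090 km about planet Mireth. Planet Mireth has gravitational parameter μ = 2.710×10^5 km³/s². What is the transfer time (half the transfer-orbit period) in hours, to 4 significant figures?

The Hohmann ellipse has a_t = (r₁ + r₂)/2 = 53895 km.
Half the transfer-orbit period gives t = π√(a_t³/μ) = 75507 s.
Converting: 75507 s ÷ 3600 s/hour = 20.97 hours.

t = 20.97 hours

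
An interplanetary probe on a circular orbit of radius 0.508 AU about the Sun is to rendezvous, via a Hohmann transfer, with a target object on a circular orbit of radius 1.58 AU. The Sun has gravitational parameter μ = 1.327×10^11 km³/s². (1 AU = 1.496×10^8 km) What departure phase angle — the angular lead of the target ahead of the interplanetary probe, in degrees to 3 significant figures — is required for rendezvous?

φ = 83.3°

In km: r₁ = 0.508 × 1.496×10^8 = 7.59968×10^7 km; r₂ = 1.58 × 1.496×10^8 = 2.36368×10^8 km.
Semi-major axis of the transfer orbit: a_t = (7.59968×10^7 + 2.36368×10^8)/2 = 1.561824×10^8 km.
The half-period of the transfer ellipse is t = π√(a_t³/μ) = 1.68330×10^7 s.
Target angular speed ω₂ = √(μ/r₂³) = 1.00243×10^-7 rad/s.
Angle swept by the target during transfer: ω₂·t = 1.6874 rad = 96.68°.
The interplanetary probe traverses 180° on the transfer ellipse, so the target must lead by 180° − 96.68° = 83.3°.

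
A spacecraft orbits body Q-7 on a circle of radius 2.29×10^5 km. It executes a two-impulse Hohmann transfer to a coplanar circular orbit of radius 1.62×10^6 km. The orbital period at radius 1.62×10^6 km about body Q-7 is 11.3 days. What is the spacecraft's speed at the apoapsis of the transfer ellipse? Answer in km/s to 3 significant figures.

From Kepler's third law T² = 4π²r³/μ at r = 1.62×10^6 km, T = 11.3 days = 11.3 × 86400 s = 9.7632×10^5 s: μ = 4π²r³/T² = 1.76084×10^8 km³/s².
The Hohmann ellipse has a_t = (r₁ + r₂)/2 = 9.245×10^5 km.
The apoapsis of the transfer ellipse is at r = 1.620×10^6 km.
Vis-viva: v = √[μ(2/r − 1/a_t)] = √[1.76084×10^8 × (2/1.620×10^6 − 1/9.245×10^5)] = 5.189 km/s.

v = 5.19 km/s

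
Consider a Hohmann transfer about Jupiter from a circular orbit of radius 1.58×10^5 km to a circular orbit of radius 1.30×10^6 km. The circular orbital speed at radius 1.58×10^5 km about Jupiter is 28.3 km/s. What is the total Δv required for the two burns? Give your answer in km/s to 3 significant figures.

From the circular-orbit relation v² = μ/r at r = 1.58×10^5 km: μ = v²r = (28.3)² × 1.58×10^5 = 1.26541×10^8 km³/s².
The Hohmann ellipse has a_t = (r₁ + r₂)/2 = 7.290×10^5 km.
At r₁ the circular-orbit speed is v₁ = √(μ/r₁) = 28.3000 km/s.
Transfer-orbit speed at r₁ (v² = μ(2/r − 1/a)): v_p = √[μ(2/r₁ − 1/a_t)] = 37.7915 km/s.
First burn Δv₁ = |v_p − v₁| = 9.4915 km/s.
At r₂, v₂ = √(μ/r₂) = 9.8660 km/s.
Transfer-orbit speed at r₂: v_a = √[μ(2/r₂ − 1/a_t)] = 4.5931 km/s.
Second burn Δv₂ = |v₂ − v_a| = 5.2729 km/s.
Δv = Δv₁ + Δv₂ = 9.4915 + 5.2729 = 14.76 km/s.

Δv = 14.8 km/s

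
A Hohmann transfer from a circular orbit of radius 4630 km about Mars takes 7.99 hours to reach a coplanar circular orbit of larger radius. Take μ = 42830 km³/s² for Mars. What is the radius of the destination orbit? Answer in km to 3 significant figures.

r₂ = 26000 km

Transfer time t = 7.99 hours = 28764 s, and t = π√(a_t³/μ).
So a_t = (μ t²/π²)^(1/3) = (42830 × (28764)² / π²)^(1/3) = 15313 km.
Since a_t = (r₁ + r₂)/2, r₂ = 2a_t − r₁ = 2×15313 − 4630 = 25996 km.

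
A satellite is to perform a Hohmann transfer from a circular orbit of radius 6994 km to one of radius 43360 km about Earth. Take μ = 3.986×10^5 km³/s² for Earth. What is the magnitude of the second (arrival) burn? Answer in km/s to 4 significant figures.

Δv₂ = 1.434 km/s

Semi-major axis of the transfer orbit: a_t = (6994 + 43360)/2 = 25177 km.
Circular speed at r = 43360 km: v_c = √(μ/r) = 3.032 km/s.
Transfer-orbit speed at the same r (vis-viva, a = a_t): v_t = √[μ(2/r − 1/a_t)] = 1.598 km/s.
Δv₂ = |v_t − v_c| = |1.598 − 3.032| = 1.434 km/s.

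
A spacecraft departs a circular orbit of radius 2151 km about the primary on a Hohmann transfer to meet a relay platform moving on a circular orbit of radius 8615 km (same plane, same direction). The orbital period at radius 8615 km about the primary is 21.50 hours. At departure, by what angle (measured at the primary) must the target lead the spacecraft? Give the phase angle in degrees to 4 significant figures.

From Kepler's third law T² = 4π²r³/μ at r = 8615 km, T = 21.50 hours = 21.50 × 3600 s = 77400 s: μ = 4π²r³/T² = 4213.51 km³/s².
The Hohmann ellipse has a_t = (r₁ + r₂)/2 = 5383 km.
Transfer time t = π√(a_t³/μ) = 19114.57 s.
Target angular speed ω₂ = √(μ/r₂³) = 8.117810×10^-5 rad/s.
Angle swept by the target during transfer: ω₂·t = 1.55168 rad = 88.90°.
The spacecraft traverses 180° on the transfer ellipse, so the target must lead by 180° − 88.90° = 91.10°.

φ = 91.10°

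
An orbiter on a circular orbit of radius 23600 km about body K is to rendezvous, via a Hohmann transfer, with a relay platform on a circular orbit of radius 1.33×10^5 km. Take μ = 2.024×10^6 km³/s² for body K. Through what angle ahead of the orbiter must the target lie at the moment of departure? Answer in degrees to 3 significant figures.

Semi-major axis of the transfer orbit: a_t = (23600 + 1.330×10^5)/2 = 78300 km.
Transfer time t = π√(a_t³/μ) = 48382 s.
Target angular speed ω₂ = √(μ/r₂³) = 2.9331×10^-5 rad/s.
Angle swept by the target during transfer: ω₂·t = 1.4191 rad = 81.31°.
The orbiter traverses 180° on the transfer ellipse, so the target must lead by 180° − 81.31° = 98.7°.

φ = 98.7°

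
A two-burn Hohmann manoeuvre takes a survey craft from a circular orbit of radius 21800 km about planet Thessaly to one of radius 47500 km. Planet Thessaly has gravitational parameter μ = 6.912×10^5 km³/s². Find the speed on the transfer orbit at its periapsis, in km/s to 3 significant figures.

v = 6.59 km/s

Semi-major axis of the transfer orbit: a_t = (21800 + 47500)/2 = 34650 km.
At periapsis, r = 21800 km.
Vis-viva: v = √[μ(2/r − 1/a_t)] = √[6.912×10^5 × (2/21800 − 1/34650)] = 6.593 km/s.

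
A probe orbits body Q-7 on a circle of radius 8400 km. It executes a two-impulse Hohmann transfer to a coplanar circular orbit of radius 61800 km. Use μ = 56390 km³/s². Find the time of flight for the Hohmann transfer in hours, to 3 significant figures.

Semi-major axis of the transfer orbit: a_t = (8400 + 61800)/2 = 35100 km.
Half the transfer-orbit period gives t = π√(a_t³/μ) = 87000 s.
Converting: 87000 s ÷ 3600 s/hour = 24.2 hours.

t = 24.2 hours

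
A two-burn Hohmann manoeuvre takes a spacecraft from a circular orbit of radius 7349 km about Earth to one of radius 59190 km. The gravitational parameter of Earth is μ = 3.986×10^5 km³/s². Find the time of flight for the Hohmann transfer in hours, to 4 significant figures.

Transfer-ellipse semi-major axis a_t = (r₁ + r₂)/2 = (7349 + 59190)/2 = 33269.5 km.
Transfer time t = π√(a_t³/μ) = π√((33269.5)³ / 3.986×10^5) = 30196 s.
Converting: 30196 s ÷ 3600 s/hour = 8.388 hours.

t = 8.388 hours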